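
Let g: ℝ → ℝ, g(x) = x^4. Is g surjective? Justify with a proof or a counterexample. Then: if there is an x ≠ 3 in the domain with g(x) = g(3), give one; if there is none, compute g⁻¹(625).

-3

Since 4 is even, x^4 ≥ 0 for all x ∈ ℝ, so −1 ∈ ℝ has no preimage. Hence g is not surjective.
For the follow-up, such an x exists: taking x = −3 ∈ ℝ gives g(−3) = 81 = g(3) with −3 ≠ 3.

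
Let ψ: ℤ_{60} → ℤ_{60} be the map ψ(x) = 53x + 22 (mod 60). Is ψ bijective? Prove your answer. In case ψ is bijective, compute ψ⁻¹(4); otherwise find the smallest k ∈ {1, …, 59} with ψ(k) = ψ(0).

If ψ(s) = ψ(t), then 53s ≡ 53t (mod 60). Because gcd(53, 60) = 1, we may cancel 53 to get s ≡ t (mod 60).
We now compute 53⁻¹ mod 60 explicitly. Euclid's algorithm: 60 = 1·53 + 7, 53 = 7·7 + 4, 7 = 1·4 + 3, 4 = 1·3 + 1; back-substituting gives 1 = 17·53 − 15·60, so 53⁻¹ ≡ 17 (mod 60).
For any y ∈ ℤ_{60}, x = 17(y − 22) mod 60 satisfies ψ(x) = 53·17(y − 22) + 22 ≡ y (since 53·17 ≡ 1 mod 60). So every y has a preimage.
So ψ is bijective.
Since ψ is bijective, we compute ψ⁻¹(4): solve 53x + 22 ≡ 4 (mod 60), i.e. 53x ≡ 42 (mod 60).
Multiplying by 53⁻¹ = 17 gives x ≡ 17·42 = 714 = 11·60 + 54 ≡ 54 (mod 60).
Check: ψ(54) = 53·54 + 22 = 2884 = 48·60 + 4 ≡ 4 (mod 60).

54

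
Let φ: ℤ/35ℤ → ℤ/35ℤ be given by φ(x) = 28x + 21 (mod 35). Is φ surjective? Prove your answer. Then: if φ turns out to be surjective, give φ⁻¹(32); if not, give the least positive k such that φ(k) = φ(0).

Recall that surjectivity means every element of the codomain has a preimage under φ.
Since gcd(28, 35) = 7, we have 28x ≡ 0 (mod 7) for all x, so φ(x) ≡ 0 (mod 7).
But 1 ≢ 0 (mod 7), so 1 ∈ ℤ/35ℤ has no preimage. Therefore φ is not surjective.
Since φ is not surjective, we find the least positive k with φ(k) = φ(0): this means 28k ≡ 0 (mod 35), i.e. 35 ∣ 28k. Since gcd(28, 35) = 7, dividing through by 7 this holds exactly when 5 ∣ 4k, and as gcd(4, 5) = 1, exactly when 5 ∣ k.
The smallest positive such k is 5.

5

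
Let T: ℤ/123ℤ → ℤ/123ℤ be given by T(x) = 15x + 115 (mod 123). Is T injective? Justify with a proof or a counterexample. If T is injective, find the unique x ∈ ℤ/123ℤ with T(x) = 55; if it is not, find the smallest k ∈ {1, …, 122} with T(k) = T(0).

We have gcd(15, 123) = 3 > 1. Taking a = 0 and b = 41: T(0) = 115 and T(41) = 15·41 + 115 = 730 ≡ 115 (mod 123).
So T(0) = T(41) while 0 ≠ 41, thus T is not injective.
Since T is not injective, we find the least positive k with T(k) = T(0): this means 15k ≡ 0 (mod 123), i.e. 123 ∣ 15k. Since gcd(15, 123) = 3, dividing through by 3 this holds exactly when 41 ∣ 5k, and as gcd(5, 41) = 1, exactly when 41 ∣ k.
The smallest positive such k is 41.

41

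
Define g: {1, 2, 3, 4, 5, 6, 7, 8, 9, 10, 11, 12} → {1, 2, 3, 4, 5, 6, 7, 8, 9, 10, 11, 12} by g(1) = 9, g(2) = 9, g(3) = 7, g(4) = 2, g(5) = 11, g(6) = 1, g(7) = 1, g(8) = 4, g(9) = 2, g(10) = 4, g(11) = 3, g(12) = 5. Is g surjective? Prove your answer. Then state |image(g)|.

8

No element maps to 6, so g is not surjective.
The image of g is {1, 2, 3, 4, 5, 7, 9, 11}, which has 8 elements.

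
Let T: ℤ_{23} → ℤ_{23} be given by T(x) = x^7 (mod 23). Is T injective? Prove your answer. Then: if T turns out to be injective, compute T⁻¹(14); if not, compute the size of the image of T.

10

Since 23 is prime, the nonzero elements of ℤ_{23} form a cyclic group of order 22.
As gcd(7, 22) = 1, raising to the 7th power is a bijection on this group: if s^7 ≡ t^7 then (st^{−1})^7 = 1, and the only element of order dividing gcd(7, 22) = 1 is 1, so s = t.
With T(0) = 0 this makes T injective on all of ℤ_{23}, hence bijective (finite equal-size domain and codomain). In particular T is injective.
Since T is injective, we find the preimage of 14. The inverse of x ↦ x^7 on (ℤ_{23})^× is x ↦ x^19, because 7·19 = 133 = 6·22 + 1 ≡ 1 (mod 22) and x^{22} = 1 for x ≠ 0 (Fermat). So T⁻¹(14) = 14^19 mod 23.
Repeated squaring mod 23: 14^1 ≡ 14, 14^2 ≡ 14² = 196 ≡ 12, 14^4 ≡ 12² = 144 ≡ 6, 14^8 ≡ 6² = 36 ≡ 13, 14^16 ≡ 13² = 169 ≡ 8. Since 19 = 16 + 2 + 1, 14^19 ≡ 8·12·14: 8·12 = 96 ≡ 4, then 4·14 = 56 ≡ 10. So 14^19 ≡ 10 (mod 23).
Hence T⁻¹(14) = 10.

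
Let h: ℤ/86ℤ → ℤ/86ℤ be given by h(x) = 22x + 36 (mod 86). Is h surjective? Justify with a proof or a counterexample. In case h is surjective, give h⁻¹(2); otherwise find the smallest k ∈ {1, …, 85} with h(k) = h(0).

Since gcd(22, 86) = 2, we have 22x ≡ 0 (mod 2) for all x, so h(x) ≡ 0 (mod 2).
But 1 ≢ 0 (mod 2), so 1 ∈ ℤ/86ℤ has no preimage. Therefore h is not surjective.
Since h is not surjective, we find the least positive k with h(k) = h(0): this means 22k ≡ 0 (mod 86), i.e. 86 ∣ 22k. Since gcd(22, 86) = 2, dividing through by 2 this holds exactly when 43 ∣ 11k, and as gcd(11, 43) = 1, exactly when 43 ∣ k.
The smallest positive such k is 43.

43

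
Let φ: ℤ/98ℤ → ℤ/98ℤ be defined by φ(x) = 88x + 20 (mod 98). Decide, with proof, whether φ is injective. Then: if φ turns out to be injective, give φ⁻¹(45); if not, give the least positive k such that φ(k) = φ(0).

We have gcd(88, 98) = 2 > 1. Taking x_1 = 0 and x_2 = 49: φ(0) = 20 and φ(49) = 88·49 + 20 = 4332 ≡ 20 (mod 98).
So φ(0) = φ(49) while 0 ≠ 49, therefore φ is not injective.
Since φ is not injective, we find the least positive k with φ(k) = φ(0): this means 88k ≡ 0 (mod 98), i.e. 98 ∣ 88k. Since gcd(88, 98) = 2, dividing through by 2 this holds exactly when 49 ∣ 44k, and as gcd(44, 49) = 1, exactly when 49 ∣ k.
The smallest positive such k is 49.

49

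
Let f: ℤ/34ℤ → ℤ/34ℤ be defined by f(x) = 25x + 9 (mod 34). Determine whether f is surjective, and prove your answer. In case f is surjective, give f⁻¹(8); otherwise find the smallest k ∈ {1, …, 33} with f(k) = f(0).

Since gcd(25, 34) = 1, 25 is invertible modulo 34. Euclid's algorithm: 34 = 1·25 + 9, 25 = 2·9 + 7, 9 = 1·7 + 2, 7 = 3·2 + 1; back-substituting gives 1 = 15·25 − 11·34, so 25⁻¹ ≡ 15 (mod 34).
Then y ↦ 15(y − 9) is a two-sided inverse to f, so every y ∈ ℤ/34ℤ has a preimage.
Hence f is surjective.
Since f is surjective, we compute f⁻¹(8): solve 25x + 9 ≡ 8 (mod 34), i.e. 25x ≡ 33 (mod 34).
Multiplying by 25⁻¹ = 15 gives x ≡ 15·33 = 495 = 14·34 + 19 ≡ 19 (mod 34).
Check: f(19) = 25·19 + 9 = 484 = 14·34 + 8 ≡ 8 (mod 34).

19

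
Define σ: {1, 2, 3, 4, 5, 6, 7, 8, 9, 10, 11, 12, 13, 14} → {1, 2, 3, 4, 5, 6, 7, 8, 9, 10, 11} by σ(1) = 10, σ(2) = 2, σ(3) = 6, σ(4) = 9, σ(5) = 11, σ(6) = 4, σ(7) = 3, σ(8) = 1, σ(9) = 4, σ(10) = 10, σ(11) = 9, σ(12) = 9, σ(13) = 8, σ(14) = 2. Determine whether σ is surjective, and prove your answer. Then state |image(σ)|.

No element maps to 5, so σ is not surjective.
The image of σ is {1, 2, 3, 4, 6, 8, 9, 10, 11}, which has 9 elements.

9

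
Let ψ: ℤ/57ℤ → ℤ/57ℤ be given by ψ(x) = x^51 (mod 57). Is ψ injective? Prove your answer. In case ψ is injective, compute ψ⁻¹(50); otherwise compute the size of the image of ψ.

ψ(1) = 1^51 = 1.
ψ(7): Repeated squaring mod 57: 7^1 ≡ 7, 7^2 ≡ 7² = 49, 7^4 ≡ 49² = 2401 ≡ 7, 7^8 ≡ 7² = 49, 7^16 ≡ 49² = 2401 ≡ 7, 7^32 ≡ 7² = 49. Since 51 = 32 + 16 + 2 + 1, 7^51 ≡ 49·7·49·7: 49·7 = 343 ≡ 1, then 1·49 = 49, then 49·7 = 343 ≡ 1. So 7^51 ≡ 1 (mod 57).
So ψ(1) = ψ(7) = 1 while 1 ≠ 7, so ψ is not injective.
Since ψ is not injective, we determine |image(ψ)|. Computing x^51 mod 57 for each x (by repeated squaring, reducing mod 57 at every step), the values ψ(0), ψ(1), …, ψ(56) are: 0, 1, 50, 12, 49, 26, 30, 1, 56, 30, 46, 20, 18, 46, 50, 27, 7, 26, 18, 19, 20, 12, 31, 11, 45, 49, 20, 18, 49, 8, 39, 37, 8, 12, 46, 26, 45, 37, 38, 39, 31, 50, 30, 7, 11, 39, 37, 11, 27, 1, 56, 27, 31, 8, 45, 7, 56.
The distinct values are {0, 1, 7, 8, 11, 12, 18, 19, 20, 26, 27, 30, 31, 37, 38, 39, 45, 46, 49, 50, 56}; there are 21 of them.

21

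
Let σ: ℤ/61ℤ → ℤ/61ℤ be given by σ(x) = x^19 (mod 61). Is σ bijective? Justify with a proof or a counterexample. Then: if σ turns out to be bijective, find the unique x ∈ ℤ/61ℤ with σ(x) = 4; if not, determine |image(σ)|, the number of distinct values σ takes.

49

Since 61 is prime, the nonzero elements of ℤ/61ℤ form a cyclic group of order 60.
As gcd(19, 60) = 1, raising to the 19th power is a bijection on this group: if x_1^19 ≡ x_2^19 then (x_1x_2^{−1})^19 = 1, and the only element of order dividing gcd(19, 60) = 1 is 1, so x_1 = x_2.
With σ(0) = 0 this makes σ injective on all of ℤ/61ℤ, hence bijective (finite equal-size domain and codomain). In particular σ is bijective.
Since σ is bijective, we find the preimage of 4. The inverse of x ↦ x^19 on (ℤ/61ℤ)^× is x ↦ x^19, because 19·19 = 361 = 6·60 + 1 ≡ 1 (mod 60) and x^{60} = 1 for x ≠ 0 (Fermat). So σ⁻¹(4) = 4^19 mod 61.
Repeated squaring mod 61: 4^1 ≡ 4, 4^2 ≡ 4² = 16, 4^4 ≡ 16² = 256 ≡ 12, 4^8 ≡ 12² = 144 ≡ 22, 4^16 ≡ 22² = 484 ≡ 57. Since 19 = 16 + 2 + 1, 4^19 ≡ 57·16·4: 57·16 = 912 ≡ 58, then 58·4 = 232 ≡ 49. So 4^19 ≡ 49 (mod 61).
Hence σ⁻¹(4) = 49.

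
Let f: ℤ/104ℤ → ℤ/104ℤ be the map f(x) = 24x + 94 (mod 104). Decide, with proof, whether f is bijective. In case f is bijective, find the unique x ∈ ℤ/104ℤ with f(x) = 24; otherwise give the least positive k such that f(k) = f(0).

We have gcd(24, 104) = 8 > 1. Taking s = 0 and t = 13: f(0) = 94 and f(13) = 24·13 + 94 = 406 ≡ 94 (mod 104).
So f(0) = f(13) while 0 ≠ 13, therefore f is not injective, hence not bijective.
Since f is not bijective, we find the least positive k with f(k) = f(0): this means 24k ≡ 0 (mod 104), i.e. 104 ∣ 24k. Since gcd(24, 104) = 8, dividing through by 8 this holds exactly when 13 ∣ 3k, and as gcd(3, 13) = 1, exactly when 13 ∣ k.
The smallest positive such k is 13.

13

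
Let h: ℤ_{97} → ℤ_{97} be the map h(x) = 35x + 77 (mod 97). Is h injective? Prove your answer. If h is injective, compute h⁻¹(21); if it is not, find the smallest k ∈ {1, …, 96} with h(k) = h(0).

76

Recall: h is injective when h(s) = h(t) forces s = t.
Suppose h(s) = h(t) in ℤ_{97}. Then 35s + 77 ≡ 35t + 77 (mod 97), hence 35(s − t) ≡ 0 (mod 97).
Since gcd(35, 97) = 1, 35 is invertible modulo 97, hence s − t ≡ 0 (mod 97), i.e. s = t.
Thus h is injective.
We now compute 35⁻¹ mod 97 explicitly. Euclid's algorithm: 97 = 2·35 + 27, 35 = 1·27 + 8, 27 = 3·8 + 3, 8 = 2·3 + 2, 3 = 1·2 + 1; back-substituting gives 1 = 61·35 − 22·97, so 35⁻¹ ≡ 61 (mod 97).
Since h is injective, we find h⁻¹(21): we need 35x ≡ 21 − 77 ≡ 41 (mod 97). Using 35⁻¹ = 61: x ≡ 61·41 = 2501 = 25·97 + 76, so x = 76.
Check: h(76) = 35·76 + 77 = 2737 = 28·97 + 21 ≡ 21 (mod 97).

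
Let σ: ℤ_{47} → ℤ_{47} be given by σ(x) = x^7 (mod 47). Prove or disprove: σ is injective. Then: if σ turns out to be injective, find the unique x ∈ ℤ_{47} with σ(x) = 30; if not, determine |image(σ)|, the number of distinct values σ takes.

Since 47 is prime, the nonzero elements of ℤ_{47} form a cyclic group of order 46.
As gcd(7, 46) = 1, raising to the 7th power is a bijection on this group: if x_1^7 ≡ x_2^7 then (x_1x_2^{−1})^7 = 1, and the only element of order dividing gcd(7, 46) = 1 is 1, so x_1 = x_2.
With σ(0) = 0 this makes σ injective on all of ℤ_{47}, hence bijective (finite equal-size domain and codomain). In particular σ is injective.
Since σ is injective, we find the preimage of 30. The inverse of x ↦ x^7 on (ℤ_{47})^× is x ↦ x^33, because 7·33 = 231 = 5·46 + 1 ≡ 1 (mod 46) and x^{46} = 1 for x ≠ 0 (Fermat). So σ⁻¹(30) = 30^33 mod 47.
Repeated squaring mod 47: 30^1 ≡ 30, 30^2 ≡ 30² = 900 ≡ 7, 30^4 ≡ 7² = 49 ≡ 2, 30^8 ≡ 2² = 4, 30^16 ≡ 4² = 16, 30^32 ≡ 16² = 256 ≡ 21. Since 33 = 32 + 1, 30^33 ≡ 21·30: 21·30 = 630 ≡ 19. So 30^33 ≡ 19 (mod 47).
Hence σ⁻¹(30) = 19.

19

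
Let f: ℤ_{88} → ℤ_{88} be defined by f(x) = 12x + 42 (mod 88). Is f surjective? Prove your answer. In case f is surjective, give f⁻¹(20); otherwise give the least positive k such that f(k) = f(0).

Since gcd(12, 88) = 4, we have 12x ≡ 0 (mod 4) for all x, so f(x) ≡ 2 (mod 4).
But 0 ≢ 2 (mod 4), so 0 ∈ ℤ_{88} has no preimage. Thus f is not surjective.
Since f is not surjective, we find the least positive k with f(k) = f(0): this means 12k ≡ 0 (mod 88), i.e. 88 ∣ 12k. Since gcd(12, 88) = 4, dividing through by 4 this holds exactly when 22 ∣ 3k, and as gcd(3, 22) = 1, exactly when 22 ∣ k.
The smallest positive such k is 22.

22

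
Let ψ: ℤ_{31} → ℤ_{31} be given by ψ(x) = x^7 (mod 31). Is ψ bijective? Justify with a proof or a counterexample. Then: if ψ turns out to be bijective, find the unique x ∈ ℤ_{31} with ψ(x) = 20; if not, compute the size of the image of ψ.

10

Since 31 is prime, the nonzero elements of ℤ_{31} form a cyclic group of order 30.
As gcd(7, 30) = 1, raising to the 7th power is a bijection on this group: if s^7 ≡ t^7 then (st^{−1})^7 = 1, and the only element of order dividing gcd(7, 30) = 1 is 1, so s = t.
With ψ(0) = 0 this makes ψ injective on all of ℤ_{31}, hence bijective (finite equal-size domain and codomain). In particular ψ is bijective.
Since ψ is bijective, we find the preimage of 20. The inverse of x ↦ x^7 on (ℤ_{31})^× is x ↦ x^13, because 7·13 = 91 = 3·30 + 1 ≡ 1 (mod 30) and x^{30} = 1 for x ≠ 0 (Fermat). So ψ⁻¹(20) = 20^13 mod 31.
Repeated squaring mod 31: 20^1 ≡ 20, 20^2 ≡ 20² = 400 ≡ 28, 20^4 ≡ 28² = 784 ≡ 9, 20^8 ≡ 9² = 81 ≡ 19. Since 13 = 8 + 4 + 1, 20^13 ≡ 19·9·20: 19·9 = 171 ≡ 16, then 16·20 = 320 ≡ 10. So 20^13 ≡ 10 (mod 31).
Hence ψ⁻¹(20) = 10.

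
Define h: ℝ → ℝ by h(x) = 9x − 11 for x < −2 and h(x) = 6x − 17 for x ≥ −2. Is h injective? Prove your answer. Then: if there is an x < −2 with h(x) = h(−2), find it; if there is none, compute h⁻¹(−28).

Both pieces are strictly increasing (slopes 9 and 6), so each is injective on its own interval.
The left piece maps (−∞, −2) onto (−∞, −29); the right piece maps [−2, ∞) onto [−29, ∞).
These images are disjoint, so no value is attained by both pieces. Therefore h is injective.
Because the two images are disjoint, no x < −2 has h(x) = h(−2), so we compute h⁻¹(−28): −28 lies in [−29, ∞), so solve 6x − 17 = −28: x = (−28 + 17)/6 = −11/6.

-11/6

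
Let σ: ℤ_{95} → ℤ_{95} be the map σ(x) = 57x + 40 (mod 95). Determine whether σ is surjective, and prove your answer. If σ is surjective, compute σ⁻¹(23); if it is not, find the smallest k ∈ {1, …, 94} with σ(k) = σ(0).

5

Since gcd(57, 95) = 19, we have 57x ≡ 0 (mod 19) for all x, so σ(x) ≡ 2 (mod 19).
But 0 ≢ 2 (mod 19), so 0 ∈ ℤ_{95} has no preimage. Hence σ is not surjective.
Since σ is not surjective, we find the least positive k with σ(k) = σ(0): this means 57k ≡ 0 (mod 95), i.e. 95 ∣ 57k. Since gcd(57, 95) = 19, dividing through by 19 this holds exactly when 5 ∣ 3k, and as gcd(3, 5) = 1, exactly when 5 ∣ k.
The smallest positive such k is 5.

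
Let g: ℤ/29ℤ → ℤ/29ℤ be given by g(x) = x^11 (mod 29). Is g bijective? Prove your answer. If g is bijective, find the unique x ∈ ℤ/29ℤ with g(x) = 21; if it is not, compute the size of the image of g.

Since 29 is prime, the nonzero elements of ℤ/29ℤ form a cyclic group of order 28.
As gcd(11, 28) = 1, raising to the 11th power is a bijection on this group: if x_1^11 ≡ x_2^11 then (x_1x_2^{−1})^11 = 1, and the only element of order dividing gcd(11, 28) = 1 is 1, so x_1 = x_2.
With g(0) = 0 this makes g injective on all of ℤ/29ℤ, hence bijective (finite equal-size domain and codomain). In particular g is bijective.
Since g is bijective, we find the preimage of 21. The inverse of x ↦ x^11 on (ℤ/29ℤ)^× is x ↦ x^23, because 11·23 = 253 = 9·28 + 1 ≡ 1 (mod 28) and x^{28} = 1 for x ≠ 0 (Fermat). So g⁻¹(21) = 21^23 mod 29.
Repeated squaring mod 29: 21^1 ≡ 21, 21^2 ≡ 21² = 441 ≡ 6, 21^4 ≡ 6² = 36 ≡ 7, 21^8 ≡ 7² = 49 ≡ 20, 21^16 ≡ 20² = 400 ≡ 23. Since 23 = 16 + 4 + 2 + 1, 21^23 ≡ 23·7·6·21: 23·7 = 161 ≡ 16, then 16·6 = 96 ≡ 9, then 9·21 = 189 ≡ 15. So 21^23 ≡ 15 (mod 29).
Hence g⁻¹(21) = 15.

15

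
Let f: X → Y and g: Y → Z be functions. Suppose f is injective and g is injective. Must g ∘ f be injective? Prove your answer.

injective

Suppose (g ∘ f)(u) = (g ∘ f)(v), i.e. g(f(u)) = g(f(v)).
Since g is injective, f(u) = f(v). Since f is injective, u = v. Therefore g ∘ f is injective.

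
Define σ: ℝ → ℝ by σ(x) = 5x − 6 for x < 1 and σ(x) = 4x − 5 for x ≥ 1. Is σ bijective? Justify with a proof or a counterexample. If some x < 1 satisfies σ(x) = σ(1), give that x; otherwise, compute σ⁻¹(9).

Both pieces are strictly increasing (slopes 5 and 4), so each is injective on its own interval.
The left piece maps (−∞, 1) onto (−∞, −1); the right piece maps [1, ∞) onto [−1, ∞).
Since −1 = −1, the images partition ℝ: σ is injective and surjective, hence bijective.
Because the two images are disjoint, no x < 1 has σ(x) = σ(1), so we compute σ⁻¹(9): 9 lies in [−1, ∞), so solve 4x − 5 = 9: x = (9 + 5)/4 = 7/2.

7/2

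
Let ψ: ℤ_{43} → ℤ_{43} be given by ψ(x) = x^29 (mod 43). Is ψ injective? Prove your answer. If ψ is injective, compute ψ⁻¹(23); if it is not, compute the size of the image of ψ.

9

Since 43 is prime, the nonzero elements of ℤ_{43} form a cyclic group of order 42.
As gcd(29, 42) = 1, raising to the 29th power is a bijection on this group: if x_1^29 ≡ x_2^29 then (x_1x_2^{−1})^29 = 1, and the only element of order dividing gcd(29, 42) = 1 is 1, so x_1 = x_2.
With ψ(0) = 0 this makes ψ injective on all of ℤ_{43}, hence bijective (finite equal-size domain and codomain). In particular ψ is injective.
Since ψ is injective, we find the preimage of 23. The inverse of x ↦ x^29 on (ℤ_{43})^× is x ↦ x^29, because 29·29 = 841 = 20·42 + 1 ≡ 1 (mod 42) and x^{42} = 1 for x ≠ 0 (Fermat). So ψ⁻¹(23) = 23^29 mod 43.
Repeated squaring mod 43: 23^1 ≡ 23, 23^2 ≡ 23² = 529 ≡ 13, 23^4 ≡ 13² = 169 ≡ 40, 23^8 ≡ 40² = 1600 ≡ 9, 23^16 ≡ 9² = 81 ≡ 38. Since 29 = 16 + 8 + 4 + 1, 23^29 ≡ 38·9·40·23: 38·9 = 342 ≡ 41, then 41·40 = 1640 ≡ 6, then 6·23 = 138 ≡ 9. So 23^29 ≡ 9 (mod 43).
Hence ψ⁻¹(23) = 9.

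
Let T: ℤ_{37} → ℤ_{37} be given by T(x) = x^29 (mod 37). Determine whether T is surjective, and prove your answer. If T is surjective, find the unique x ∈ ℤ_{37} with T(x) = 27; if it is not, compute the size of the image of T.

Since 37 is prime, the nonzero elements of ℤ_{37} form a cyclic group of order 36.
As gcd(29, 36) = 1, raising to the 29th power is a bijection on this group: if x_1^29 ≡ x_2^29 then (x_1x_2^{−1})^29 = 1, and the only element of order dividing gcd(29, 36) = 1 is 1, so x_1 = x_2.
With T(0) = 0 this makes T injective on all of ℤ_{37}, hence bijective (finite equal-size domain and codomain). In particular T is surjective.
Since T is surjective, we find the preimage of 27. The inverse of x ↦ x^29 on (ℤ_{37})^× is x ↦ x^5, because 29·5 = 145 = 4·36 + 1 ≡ 1 (mod 36) and x^{36} = 1 for x ≠ 0 (Fermat). So T⁻¹(27) = 27^5 mod 37.
Repeated squaring mod 37: 27^1 ≡ 27, 27^2 ≡ 27² = 729 ≡ 26, 27^4 ≡ 26² = 676 ≡ 10. Since 5 = 4 + 1, 27^5 ≡ 10·27: 10·27 = 270 ≡ 11. So 27^5 ≡ 11 (mod 37).
Hence T⁻¹(27) = 11.

11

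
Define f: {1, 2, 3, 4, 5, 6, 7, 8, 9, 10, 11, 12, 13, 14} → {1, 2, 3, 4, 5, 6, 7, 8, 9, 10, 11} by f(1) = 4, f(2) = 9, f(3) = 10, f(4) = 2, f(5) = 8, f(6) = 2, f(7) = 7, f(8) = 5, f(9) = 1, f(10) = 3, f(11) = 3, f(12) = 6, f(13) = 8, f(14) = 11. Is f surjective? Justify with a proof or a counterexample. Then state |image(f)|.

Every element of the codomain has a preimage: 1 = f(9), 2 = f(4), 3 = f(10), 4 = f(1), 5 = f(8), 6 = f(12), 7 = f(7), 8 = f(5), 9 = f(2), 10 = f(3), 11 = f(14).
Thus f is surjective.
The image of f is {1, 2, 3, 4, 5, 6, 7, 8, 9, 10, 11}, which has 11 elements.

11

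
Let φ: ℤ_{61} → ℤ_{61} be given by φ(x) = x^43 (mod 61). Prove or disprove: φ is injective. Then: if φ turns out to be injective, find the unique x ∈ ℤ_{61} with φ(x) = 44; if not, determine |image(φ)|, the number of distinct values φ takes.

Since 61 is prime, the nonzero elements of ℤ_{61} form a cyclic group of order 60.
As gcd(43, 60) = 1, raising to the 43rd power is a bijection on this group: if s^43 ≡ t^43 then (st^{−1})^43 = 1, and the only element of order dividing gcd(43, 60) = 1 is 1, so s = t.
With φ(0) = 0 this makes φ injective on all of ℤ_{61}, hence bijective (finite equal-size domain and codomain). In particular φ is injective.
Since φ is injective, we find the preimage of 44. The inverse of x ↦ x^43 on (ℤ_{61})^× is x ↦ x^7, because 43·7 = 301 = 5·60 + 1 ≡ 1 (mod 60) and x^{60} = 1 for x ≠ 0 (Fermat). So φ⁻¹(44) = 44^7 mod 61.
Repeated squaring mod 61: 44^1 ≡ 44, 44^2 ≡ 44² = 1936 ≡ 45, 44^4 ≡ 45² = 2025 ≡ 12. Since 7 = 4 + 2 + 1, 44^7 ≡ 12·45·44: 12·45 = 540 ≡ 52, then 52·44 = 2288 ≡ 31. So 44^7 ≡ 31 (mod 61).
Hence φ⁻¹(44) = 31.

31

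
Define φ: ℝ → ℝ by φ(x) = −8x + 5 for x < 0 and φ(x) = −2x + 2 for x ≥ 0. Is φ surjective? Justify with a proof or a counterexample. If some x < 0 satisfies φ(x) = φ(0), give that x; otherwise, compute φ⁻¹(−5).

7/2

Both pieces are strictly decreasing (slopes −8 and −2), so each is injective on its own interval.
The left piece maps (−∞, 0) onto (5, ∞); the right piece maps [0, ∞) onto (−∞, 2].
The union (5, ∞) ∪ (−∞, 2] omits the interval between 5 and 2; in particular 5 has no preimage. So φ is not surjective.
Because the two images are disjoint, no x < 0 has φ(x) = φ(0), so we compute φ⁻¹(−5): −5 lies in (−∞, 2], so solve −2x + 2 = −5: x = (−5 − 2)/(−2) = 7/2.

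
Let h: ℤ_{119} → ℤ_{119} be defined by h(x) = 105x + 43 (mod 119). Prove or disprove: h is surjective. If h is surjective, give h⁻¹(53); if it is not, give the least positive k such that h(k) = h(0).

By definition, surjectivity means every element of the codomain has a preimage under h.
Since gcd(105, 119) = 7, we have 105x ≡ 0 (mod 7) for all x, so h(x) ≡ 1 (mod 7).
But 0 ≢ 1 (mod 7), so 0 ∈ ℤ_{119} has no preimage. Therefore h is not surjective.
Since h is not surjective, we find the least positive k with h(k) = h(0): this means 105k ≡ 0 (mod 119), i.e. 119 ∣ 105k. Since gcd(105, 119) = 7, dividing through by 7 this holds exactly when 17 ∣ 15k, and as gcd(15, 17) = 1, exactly when 17 ∣ k.
The smallest positive such k is 17.

17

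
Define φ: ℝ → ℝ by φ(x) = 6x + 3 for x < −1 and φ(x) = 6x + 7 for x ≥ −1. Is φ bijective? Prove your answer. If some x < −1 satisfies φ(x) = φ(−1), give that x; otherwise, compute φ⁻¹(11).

Both pieces are strictly increasing (slopes 6 and 6), so each is injective on its own interval.
The left piece maps (−∞, −1) onto (−∞, −3); the right piece maps [−1, ∞) onto [1, ∞).
The images leave a gap (−3 has no preimage), so φ is not surjective, hence not bijective.
Because the two images are disjoint, no x < −1 has φ(x) = φ(−1), so we compute φ⁻¹(11): 11 lies in [1, ∞), so solve 6x + 7 = 11: x = (11 − 7)/6 = 2/3.

2/3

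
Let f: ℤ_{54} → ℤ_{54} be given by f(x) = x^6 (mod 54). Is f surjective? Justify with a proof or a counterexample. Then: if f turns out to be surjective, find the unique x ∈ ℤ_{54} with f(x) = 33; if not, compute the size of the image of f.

8

f(0) = 0^6 = 0.
f(6): Repeated squaring mod 54: 6^1 ≡ 6, 6^2 ≡ 6² = 36, 6^4 ≡ 36² = 1296 ≡ 0. Since 6 = 4 + 2, 6^6 ≡ 0·36: 0·36 = 0. So 6^6 ≡ 0 (mod 54).
So f(0) = f(6) = 0 while 0 ≠ 6, hence f is not injective.
A non-injective map from the 54-element set ℤ_{54} to itself takes at most 53 distinct values, so it cannot be surjective. Thus f is not surjective.
Since f is not surjective, we determine |image(f)|. Computing x^6 mod 54 for each x (by repeated squaring, reducing mod 54 at every step), the values f(0), f(1), …, f(53) are: 0, 1, 10, 27, 46, 19, 0, 37, 28, 27, 28, 37, 0, 19, 46, 27, 10, 1, 0, 1, 10, 27, 46, 19, 0, 37, 28, 27, 28, 37, 0, 19, 46, 27, 10, 1, 0, 1, 10, 27, 46, 19, 0, 37, 28, 27, 28, 37, 0, 19, 46, 27, 10, 1.
The distinct values are {0, 1, 10, 19, 27, 28, 37, 46}; there are 8 of them.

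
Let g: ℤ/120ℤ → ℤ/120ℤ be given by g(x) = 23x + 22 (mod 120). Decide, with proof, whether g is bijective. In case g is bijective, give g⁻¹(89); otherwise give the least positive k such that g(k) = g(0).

29

By definition, g is injective if g(x_1) = g(x_2) implies x_1 = x_2.
If g(x_1) = g(x_2), then 23x_1 ≡ 23x_2 (mod 120). Because gcd(23, 120) = 1, we may cancel 23 to get x_1 ≡ x_2 (mod 120).
We now compute 23⁻¹ mod 120 explicitly. Euclid's algorithm: 120 = 5·23 + 5, 23 = 4·5 + 3, 5 = 1·3 + 2, 3 = 1·2 + 1; back-substituting gives 1 = 47·23 − 9·120, so 23⁻¹ ≡ 47 (mod 120).
For any y ∈ ℤ/120ℤ, x = 47(y − 22) mod 120 satisfies g(x) = 23·47(y − 22) + 22 ≡ y (since 23·47 ≡ 1 mod 120). So every y has a preimage.
So g is bijective.
Since g is bijective, we find g⁻¹(89): we need 23x ≡ 89 − 22 ≡ 67 (mod 120). Using 23⁻¹ = 47: x ≡ 47·67 = 3149 = 26·120 + 29, so x = 29.
Check: g(29) = 23·29 + 22 = 689 = 5·120 + 89 ≡ 89 (mod 120).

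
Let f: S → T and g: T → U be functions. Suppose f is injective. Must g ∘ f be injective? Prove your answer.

not injective

No. Take S = T = U = {1, 2}, f = identity (injective), and g(x) = 1 for every x.
Then (g ∘ f)(1) = 1 = (g ∘ f)(2) with 1 ≠ 2, so g ∘ f is not injective.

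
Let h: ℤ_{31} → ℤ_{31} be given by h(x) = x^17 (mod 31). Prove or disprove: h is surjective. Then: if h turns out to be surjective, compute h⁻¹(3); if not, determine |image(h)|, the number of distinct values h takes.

11

Since 31 is prime, the nonzero elements of ℤ_{31} form a cyclic group of order 30.
As gcd(17, 30) = 1, raising to the 17th power is a bijection on this group: if u^17 ≡ v^17 then (uv^{−1})^17 = 1, and the only element of order dividing gcd(17, 30) = 1 is 1, so u = v.
With h(0) = 0 this makes h injective on all of ℤ_{31}, hence bijective (finite equal-size domain and codomain). In particular h is surjective.
Since h is surjective, we find the preimage of 3. The inverse of x ↦ x^17 on (ℤ_{31})^× is x ↦ x^23, because 17·23 = 391 = 13·30 + 1 ≡ 1 (mod 30) and x^{30} = 1 for x ≠ 0 (Fermat). So h⁻¹(3) = 3^23 mod 31.
Repeated squaring mod 31: 3^1 ≡ 3, 3^2 ≡ 3² = 9, 3^4 ≡ 9² = 81 ≡ 19, 3^8 ≡ 19² = 361 ≡ 20, 3^16 ≡ 20² = 400 ≡ 28. Since 23 = 16 + 4 + 2 + 1, 3^23 ≡ 28·19·9·3: 28·19 = 532 ≡ 5, then 5·9 = 45 ≡ 14, then 14·3 = 42 ≡ 11. So 3^23 ≡ 11 (mod 31).
Hence h⁻¹(3) = 11.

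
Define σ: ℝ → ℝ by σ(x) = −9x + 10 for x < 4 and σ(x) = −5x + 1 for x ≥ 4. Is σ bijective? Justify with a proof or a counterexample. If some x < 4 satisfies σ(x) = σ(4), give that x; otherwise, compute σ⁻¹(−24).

Both pieces are strictly decreasing (slopes −9 and −5), so each is injective on its own interval.
The left piece maps (−∞, 4) onto (−26, ∞); the right piece maps [4, ∞) onto (−∞, −19].
These images overlap. In particular σ(4) = −19 (right piece), and solving −9x + 10 = −19 on the left piece gives x = 29/9 < 4.
So σ(29/9) = σ(4) with 29/9 ≠ 4, and σ is not injective, hence not bijective. This x = 29/9 is the requested value below 4.

29/9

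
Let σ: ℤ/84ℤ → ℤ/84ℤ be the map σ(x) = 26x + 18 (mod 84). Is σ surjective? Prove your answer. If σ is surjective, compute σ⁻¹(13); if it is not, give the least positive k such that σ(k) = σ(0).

42

Recall that surjectivity means every element of the codomain has a preimage under σ.
Since gcd(26, 84) = 2, we have 26x ≡ 0 (mod 2) for all x, so σ(x) ≡ 0 (mod 2).
But 1 ≢ 0 (mod 2), so 1 ∈ ℤ/84ℤ has no preimage. Thus σ is not surjective.
Since σ is not surjective, we find the least positive k with σ(k) = σ(0): this means 26k ≡ 0 (mod 84), i.e. 84 ∣ 26k. Since gcd(26, 84) = 2, dividing through by 2 this holds exactly when 42 ∣ 13k, and as gcd(13, 42) = 1, exactly when 42 ∣ k.
The smallest positive such k is 42.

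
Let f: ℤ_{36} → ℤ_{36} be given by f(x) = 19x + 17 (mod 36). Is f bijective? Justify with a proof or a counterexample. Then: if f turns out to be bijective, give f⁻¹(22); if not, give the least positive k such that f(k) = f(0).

If f(u) = f(v), then 19u ≡ 19v (mod 36). Because gcd(19, 36) = 1, we may cancel 19 to get u ≡ v (mod 36).
We now compute 19⁻¹ mod 36 explicitly. Euclid's algorithm: 36 = 1·19 + 17, 19 = 1·17 + 2, 17 = 8·2 + 1; back-substituting gives 1 = 19·19 − 10·36, so 19⁻¹ ≡ 19 (mod 36).
Then y ↦ 19(y − 17) is a two-sided inverse to f, so every y ∈ ℤ_{36} has a preimage.
Therefore f is bijective.
Since f is bijective, we find f⁻¹(22): we need 19x ≡ 22 − 17 ≡ 5 (mod 36). Using 19⁻¹ = 19: x ≡ 19·5 = 95 = 2·36 + 23, so x = 23.
Check: f(23) = 19·23 + 17 = 454 = 12·36 + 22 ≡ 22 (mod 36).

23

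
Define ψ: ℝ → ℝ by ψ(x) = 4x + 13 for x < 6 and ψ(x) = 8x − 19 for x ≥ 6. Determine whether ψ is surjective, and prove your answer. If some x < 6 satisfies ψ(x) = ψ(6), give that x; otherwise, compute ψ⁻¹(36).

Both pieces are strictly increasing (slopes 4 and 8), so each is injective on its own interval.
The left piece maps (−∞, 6) onto (−∞, 37); the right piece maps [6, ∞) onto [29, ∞).
The union (−∞, 37) ∪ [29, ∞) covers ℝ, so ψ is surjective.
For the follow-up: the images overlap, so an x < 6 with ψ(x) = ψ(6) exists. ψ(6) = 29; solving 4x + 13 = 29 for x < 6 gives x = (29 − 13)/4 = 4.

4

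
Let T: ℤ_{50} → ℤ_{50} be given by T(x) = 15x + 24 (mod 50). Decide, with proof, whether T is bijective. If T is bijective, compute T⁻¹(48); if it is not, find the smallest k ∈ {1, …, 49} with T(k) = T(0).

10

We have gcd(15, 50) = 5 > 1. Taking s = 0 and t = 10: T(0) = 24 and T(10) = 15·10 + 24 = 174 ≡ 24 (mod 50).
So T(0) = T(10) while 0 ≠ 10, hence T is not injective, hence not bijective.
Since T is not bijective, we find the least positive k with T(k) = T(0): this means 15k ≡ 0 (mod 50), i.e. 50 ∣ 15k. Since gcd(15, 50) = 5, dividing through by 5 this holds exactly when 10 ∣ 3k, and as gcd(3, 10) = 1, exactly when 10 ∣ k.
The smallest positive such k is 10.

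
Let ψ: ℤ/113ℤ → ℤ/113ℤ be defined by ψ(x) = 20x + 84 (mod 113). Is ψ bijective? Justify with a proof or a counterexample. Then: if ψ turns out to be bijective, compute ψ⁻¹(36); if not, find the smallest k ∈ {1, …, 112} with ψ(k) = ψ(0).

88

If ψ(x_1) = ψ(x_2), then 20x_1 ≡ 20x_2 (mod 113). Because gcd(20, 113) = 1, we may cancel 20 to get x_1 ≡ x_2 (mod 113).
We now compute 20⁻¹ mod 113 explicitly. Euclid's algorithm: 113 = 5·20 + 13, 20 = 1·13 + 7, 13 = 1·7 + 6, 7 = 1·6 + 1; back-substituting gives 1 = 17·20 − 3·113, so 20⁻¹ ≡ 17 (mod 113).
Then y ↦ 17(y − 84) is a two-sided inverse to ψ, so every y ∈ ℤ/113ℤ has a preimage.
So ψ is bijective.
Since ψ is bijective, we find ψ⁻¹(36): we need 20x ≡ 36 − 84 ≡ 65 (mod 113). Using 20⁻¹ = 17: x ≡ 17·65 = 1105 = 9·113 + 88, so x = 88.
Check: ψ(88) = 20·88 + 84 = 1844 = 16·113 + 36 ≡ 36 (mod 113).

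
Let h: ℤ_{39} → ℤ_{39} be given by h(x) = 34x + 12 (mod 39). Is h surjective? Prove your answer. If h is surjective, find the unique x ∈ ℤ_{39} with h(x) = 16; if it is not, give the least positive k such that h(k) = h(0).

By definition, surjectivity means every element of the codomain has a preimage under h.
Since gcd(34, 39) = 1, 34 is invertible modulo 39. Euclid's algorithm: 39 = 1·34 + 5, 34 = 6·5 + 4, 5 = 1·4 + 1; back-substituting gives 1 = 31·34 − 27·39, so 34⁻¹ ≡ 31 (mod 39).
For any y ∈ ℤ_{39}, x = 31(y − 12) mod 39 satisfies h(x) = 34·31(y − 12) + 12 ≡ y (since 34·31 ≡ 1 mod 39). So every y has a preimage.
Thus h is surjective.
Since h is surjective, we compute h⁻¹(16): solve 34x + 12 ≡ 16 (mod 39), i.e. 34x ≡ 4 (mod 39).
Multiplying by 34⁻¹ = 31 gives x ≡ 31·4 = 124 = 3·39 + 7 ≡ 7 (mod 39).
Check: h(7) = 34·7 + 12 = 250 = 6·39 + 16 ≡ 16 (mod 39).

7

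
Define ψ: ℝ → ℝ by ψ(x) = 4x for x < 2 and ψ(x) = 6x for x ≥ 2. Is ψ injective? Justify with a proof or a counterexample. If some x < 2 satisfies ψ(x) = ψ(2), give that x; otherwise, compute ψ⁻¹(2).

Both pieces are strictly increasing (slopes 4 and 6), so each is injective on its own interval.
The left piece maps (−∞, 2) onto (−∞, 8); the right piece maps [2, ∞) onto [12, ∞).
These images are disjoint, so no value is attained by both pieces. Thus ψ is injective.
Because the two images are disjoint, no x < 2 has ψ(x) = ψ(2), so we compute ψ⁻¹(2): 2 lies in (−∞, 8), so solve 4x = 2: x = (2 − 0)/4 = 1/2.

1/2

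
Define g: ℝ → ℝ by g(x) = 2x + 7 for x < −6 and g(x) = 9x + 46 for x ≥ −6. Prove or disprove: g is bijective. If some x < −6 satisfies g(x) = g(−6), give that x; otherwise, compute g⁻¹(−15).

-15/2

Both pieces are strictly increasing (slopes 2 and 9), so each is injective on its own interval.
The left piece maps (−∞, −6) onto (−∞, −5); the right piece maps [−6, ∞) onto [−8, ∞).
These images overlap. In particular g(−6) = −8 (right piece), and solving 2x + 7 = −8 on the left piece gives x = −15/2 < −6.
So g(−15/2) = g(−6) with −15/2 ≠ −6, and g is not injective, hence not bijective. This x = −15/2 is the requested value below −6.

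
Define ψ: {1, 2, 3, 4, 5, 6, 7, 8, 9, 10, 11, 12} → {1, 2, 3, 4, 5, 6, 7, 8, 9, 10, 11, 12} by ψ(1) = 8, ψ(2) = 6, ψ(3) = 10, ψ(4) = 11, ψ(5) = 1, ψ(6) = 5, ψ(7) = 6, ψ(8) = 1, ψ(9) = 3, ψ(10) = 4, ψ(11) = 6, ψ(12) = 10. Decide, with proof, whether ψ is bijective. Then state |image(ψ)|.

8

ψ(2) = 6 = ψ(7) with 2 ≠ 7, so ψ is not injective, hence not bijective.
The image of ψ is {1, 3, 4, 5, 6, 8, 10, 11}, which has 8 elements.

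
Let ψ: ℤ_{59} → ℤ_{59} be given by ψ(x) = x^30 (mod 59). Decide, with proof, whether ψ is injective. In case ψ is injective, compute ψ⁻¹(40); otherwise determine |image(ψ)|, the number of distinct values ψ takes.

ψ(29): Repeated squaring mod 59: 29^1 ≡ 29, 29^2 ≡ 29² = 841 ≡ 15, 29^4 ≡ 15² = 225 ≡ 48, 29^8 ≡ 48² = 2304 ≡ 3, 29^16 ≡ 3² = 9. Since 30 = 16 + 8 + 4 + 2, 29^30 ≡ 9·3·48·15: 9·3 = 27, then 27·48 = 1296 ≡ 57, then 57·15 = 855 ≡ 29. So 29^30 ≡ 29 (mod 59).
ψ(30): Repeated squaring mod 59: 30^1 ≡ 30, 30^2 ≡ 30² = 900 ≡ 15, 30^4 ≡ 15² = 225 ≡ 48, 30^8 ≡ 48² = 2304 ≡ 3, 30^16 ≡ 3² = 9. Since 30 = 16 + 8 + 4 + 2, 30^30 ≡ 9·3·48·15: 9·3 = 27, then 27·48 = 1296 ≡ 57, then 57·15 = 855 ≡ 29. So 30^30 ≡ 29 (mod 59).
So ψ(29) = ψ(30) = 29 while 29 ≠ 30, thus ψ is not injective.
Since ψ is not injective, we determine |image(ψ)|. Computing x^30 mod 59 for each x (by repeated squaring, reducing mod 59 at every step), the values ψ(0), ψ(1), …, ψ(58) are: 0, 1, 57, 3, 4, 5, 53, 7, 51, 9, 49, 48, 12, 46, 45, 15, 16, 17, 41, 19, 20, 21, 22, 36, 35, 25, 26, 27, 28, 29, 29, 28, 27, 26, 25, 35, 36, 22, 21, 20, 19, 41, 17, 16, 15, 45, 46, 12, 48, 49, 9, 51, 7, 53, 5, 4, 3, 57, 1.
The distinct values are {0, 1, 3, 4, 5, 7, 9, 12, 15, 16, 17, 19, 20, 21, 22, 25, 26, 27, 28, 29, 35, 36, 41, 45, 46, 48, 49, 51, 53, 57}; there are 30 of them.

30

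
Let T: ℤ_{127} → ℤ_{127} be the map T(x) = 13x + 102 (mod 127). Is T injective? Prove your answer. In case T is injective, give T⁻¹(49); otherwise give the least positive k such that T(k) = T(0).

Recall: T is injective when T(a) = T(b) forces a = b.
Suppose T(a) = T(b) in ℤ_{127}. Then 13a + 102 ≡ 13b + 102 (mod 127), hence 13(a − b) ≡ 0 (mod 127).
Since gcd(13, 127) = 1, 13 is invertible modulo 127, so a − b ≡ 0 (mod 127), i.e. a = b.
Hence T is injective.
We now compute 13⁻¹ mod 127 explicitly. Euclid's algorithm: 127 = 9·13 + 10, 13 = 1·10 + 3, 10 = 3·3 + 1; back-substituting gives 1 = 88·13 − 9·127, so 13⁻¹ ≡ 88 (mod 127).
Since T is injective, we find T⁻¹(49): we need 13x ≡ 49 − 102 ≡ 74 (mod 127). Using 13⁻¹ = 88: x ≡ 88·74 = 6512 = 51·127 + 35, so x = 35.
Check: T(35) = 13·35 + 102 = 557 = 4·127 + 49 ≡ 49 (mod 127).

35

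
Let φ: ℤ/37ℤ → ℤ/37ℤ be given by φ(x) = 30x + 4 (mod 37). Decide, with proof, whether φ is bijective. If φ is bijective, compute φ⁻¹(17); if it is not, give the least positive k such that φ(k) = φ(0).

14

Suppose φ(x_1) = φ(x_2) in ℤ/37ℤ. Then 30x_1 + 4 ≡ 30x_2 + 4 (mod 37), so 30(x_1 − x_2) ≡ 0 (mod 37).
Since gcd(30, 37) = 1, 30 is invertible modulo 37, hence x_1 − x_2 ≡ 0 (mod 37), i.e. x_1 = x_2.
We now compute 30⁻¹ mod 37 explicitly. Euclid's algorithm: 37 = 1·30 + 7, 30 = 4·7 + 2, 7 = 3·2 + 1; back-substituting gives 1 = 21·30 − 17·37, so 30⁻¹ ≡ 21 (mod 37).
For any y ∈ ℤ/37ℤ, x = 21(y − 4) mod 37 satisfies φ(x) = 30·21(y − 4) + 4 ≡ y (since 30·21 ≡ 1 mod 37). So every y has a preimage.
So φ is bijective.
Since φ is bijective, we find φ⁻¹(17): we need 30x ≡ 17 − 4 ≡ 13 (mod 37). Using 30⁻¹ = 21: x ≡ 21·13 = 273 = 7·37 + 14, so x = 14.
Check: φ(14) = 30·14 + 4 = 424 = 11·37 + 17 ≡ 17 (mod 37).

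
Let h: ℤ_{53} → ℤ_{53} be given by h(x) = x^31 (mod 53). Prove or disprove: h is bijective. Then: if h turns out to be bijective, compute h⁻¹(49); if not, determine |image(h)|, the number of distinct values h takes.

Since 53 is prime, the nonzero elements of ℤ_{53} form a cyclic group of order 52.
As gcd(31, 52) = 1, raising to the 31st power is a bijection on this group: if s^31 ≡ t^31 then (st^{−1})^31 = 1, and the only element of order dividing gcd(31, 52) = 1 is 1, so s = t.
With h(0) = 0 this makes h injective on all of ℤ_{53}, hence bijective (finite equal-size domain and codomain). In particular h is bijective.
Since h is bijective, we find the preimage of 49. The inverse of x ↦ x^31 on (ℤ_{53})^× is x ↦ x^47, because 31·47 = 1457 = 28·52 + 1 ≡ 1 (mod 52) and x^{52} = 1 for x ≠ 0 (Fermat). So h⁻¹(49) = 49^47 mod 53.
Repeated squaring mod 53: 49^1 ≡ 49, 49^2 ≡ 49² = 2401 ≡ 16, 49^4 ≡ 16² = 256 ≡ 44, 49^8 ≡ 44² = 1936 ≡ 28, 49^16 ≡ 28² = 784 ≡ 42, 49^32 ≡ 42² = 1764 ≡ 15. Since 47 = 32 + 8 + 4 + 2 + 1, 49^47 ≡ 15·28·44·16·49: 15·28 = 420 ≡ 49, then 49·44 = 2156 ≡ 36, then 36·16 = 576 ≡ 46, then 46·49 = 2254 ≡ 28. So 49^47 ≡ 28 (mod 53).
Hence h⁻¹(49) = 28.

28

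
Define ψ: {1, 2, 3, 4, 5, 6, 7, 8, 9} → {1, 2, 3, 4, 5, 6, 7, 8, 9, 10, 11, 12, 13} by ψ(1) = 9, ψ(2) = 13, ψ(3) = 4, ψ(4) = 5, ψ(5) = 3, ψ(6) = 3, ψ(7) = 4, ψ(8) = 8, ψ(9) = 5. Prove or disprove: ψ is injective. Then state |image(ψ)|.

ψ(5) = 3 = ψ(6) with 5 ≠ 6, so ψ is not injective.
The image of ψ is {3, 4, 5, 8, 9, 13}, which has 6 elements.

6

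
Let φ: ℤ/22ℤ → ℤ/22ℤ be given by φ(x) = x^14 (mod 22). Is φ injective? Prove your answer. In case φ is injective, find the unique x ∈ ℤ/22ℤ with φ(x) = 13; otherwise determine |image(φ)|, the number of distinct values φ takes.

12

φ(10): Repeated squaring mod 22: 10^1 ≡ 10, 10^2 ≡ 10² = 100 ≡ 12, 10^4 ≡ 12² = 144 ≡ 12, 10^8 ≡ 12² = 144 ≡ 12. Since 14 = 8 + 4 + 2, 10^14 ≡ 12·12·12: 12·12 = 144 ≡ 12, then 12·12 = 144 ≡ 12. So 10^14 ≡ 12 (mod 22).
φ(12): Repeated squaring mod 22: 12^1 ≡ 12, 12^2 ≡ 12² = 144 ≡ 12, 12^4 ≡ 12² = 144 ≡ 12, 12^8 ≡ 12² = 144 ≡ 12. Since 14 = 8 + 4 + 2, 12^14 ≡ 12·12·12: 12·12 = 144 ≡ 12, then 12·12 = 144 ≡ 12. So 12^14 ≡ 12 (mod 22).
So φ(10) = φ(12) = 12 while 10 ≠ 12, thus φ is not injective.
Since φ is not injective, we determine |image(φ)|. Computing x^14 mod 22 for each x (by repeated squaring, reducing mod 22 at every step), the values φ(0), φ(1), …, φ(21) are: 0, 1, 16, 15, 14, 9, 20, 3, 4, 5, 12, 11, 12, 5, 4, 3, 20, 9, 14, 15, 16, 1.
The distinct values are {0, 1, 3, 4, 5, 9, 11, 12, 14, 15, 16, 20}; there are 12 of them.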